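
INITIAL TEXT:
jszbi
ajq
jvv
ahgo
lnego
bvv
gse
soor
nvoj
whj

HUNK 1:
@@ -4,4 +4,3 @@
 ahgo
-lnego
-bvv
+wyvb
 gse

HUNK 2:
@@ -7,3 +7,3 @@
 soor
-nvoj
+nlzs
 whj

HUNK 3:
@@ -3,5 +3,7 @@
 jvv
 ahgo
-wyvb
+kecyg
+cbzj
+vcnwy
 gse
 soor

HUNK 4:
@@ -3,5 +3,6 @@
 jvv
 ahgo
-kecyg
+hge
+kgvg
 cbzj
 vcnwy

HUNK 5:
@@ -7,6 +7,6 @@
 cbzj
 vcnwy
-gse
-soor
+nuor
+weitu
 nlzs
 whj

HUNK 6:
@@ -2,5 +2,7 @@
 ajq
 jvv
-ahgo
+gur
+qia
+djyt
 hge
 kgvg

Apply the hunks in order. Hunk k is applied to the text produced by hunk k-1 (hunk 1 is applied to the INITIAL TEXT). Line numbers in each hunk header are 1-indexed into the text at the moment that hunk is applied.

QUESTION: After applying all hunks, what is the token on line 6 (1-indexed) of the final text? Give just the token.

Hunk 1: at line 4 remove [lnego,bvv] add [wyvb] -> 9 lines: jszbi ajq jvv ahgo wyvb gse soor nvoj whj
Hunk 2: at line 7 remove [nvoj] add [nlzs] -> 9 lines: jszbi ajq jvv ahgo wyvb gse soor nlzs whj
Hunk 3: at line 3 remove [wyvb] add [kecyg,cbzj,vcnwy] -> 11 lines: jszbi ajq jvv ahgo kecyg cbzj vcnwy gse soor nlzs whj
Hunk 4: at line 3 remove [kecyg] add [hge,kgvg] -> 12 lines: jszbi ajq jvv ahgo hge kgvg cbzj vcnwy gse soor nlzs whj
Hunk 5: at line 7 remove [gse,soor] add [nuor,weitu] -> 12 lines: jszbi ajq jvv ahgo hge kgvg cbzj vcnwy nuor weitu nlzs whj
Hunk 6: at line 2 remove [ahgo] add [gur,qia,djyt] -> 14 lines: jszbi ajq jvv gur qia djyt hge kgvg cbzj vcnwy nuor weitu nlzs whj
Final line 6: djyt

Answer: djyt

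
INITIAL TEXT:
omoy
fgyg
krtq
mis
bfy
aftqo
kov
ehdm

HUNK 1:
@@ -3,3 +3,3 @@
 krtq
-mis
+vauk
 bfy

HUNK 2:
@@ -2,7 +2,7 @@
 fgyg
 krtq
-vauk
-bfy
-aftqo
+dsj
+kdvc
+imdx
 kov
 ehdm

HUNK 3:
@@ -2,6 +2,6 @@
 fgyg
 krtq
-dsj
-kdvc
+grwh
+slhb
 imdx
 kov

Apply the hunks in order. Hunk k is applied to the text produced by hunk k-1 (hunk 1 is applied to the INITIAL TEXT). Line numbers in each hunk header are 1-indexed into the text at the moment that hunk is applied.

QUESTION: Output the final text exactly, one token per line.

Answer: omoy
fgyg
krtq
grwh
slhb
imdx
kov
ehdm

Derivation:
Hunk 1: at line 3 remove [mis] add [vauk] -> 8 lines: omoy fgyg krtq vauk bfy aftqo kov ehdm
Hunk 2: at line 2 remove [vauk,bfy,aftqo] add [dsj,kdvc,imdx] -> 8 lines: omoy fgyg krtq dsj kdvc imdx kov ehdm
Hunk 3: at line 2 remove [dsj,kdvc] add [grwh,slhb] -> 8 lines: omoy fgyg krtq grwh slhb imdx kov ehdm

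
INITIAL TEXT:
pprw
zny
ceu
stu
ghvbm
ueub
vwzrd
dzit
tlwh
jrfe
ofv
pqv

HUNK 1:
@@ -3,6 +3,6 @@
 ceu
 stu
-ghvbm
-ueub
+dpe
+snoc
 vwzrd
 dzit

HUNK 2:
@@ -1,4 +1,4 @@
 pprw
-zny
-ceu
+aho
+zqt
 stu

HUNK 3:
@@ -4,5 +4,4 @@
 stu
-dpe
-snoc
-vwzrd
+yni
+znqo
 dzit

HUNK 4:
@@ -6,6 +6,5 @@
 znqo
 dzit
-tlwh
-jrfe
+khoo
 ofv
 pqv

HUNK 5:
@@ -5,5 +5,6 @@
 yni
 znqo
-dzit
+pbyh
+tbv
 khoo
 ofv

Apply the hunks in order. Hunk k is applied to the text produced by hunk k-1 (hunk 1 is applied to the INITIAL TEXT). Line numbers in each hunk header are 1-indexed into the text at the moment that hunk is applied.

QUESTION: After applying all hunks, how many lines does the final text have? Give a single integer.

Answer: 11

Derivation:
Hunk 1: at line 3 remove [ghvbm,ueub] add [dpe,snoc] -> 12 lines: pprw zny ceu stu dpe snoc vwzrd dzit tlwh jrfe ofv pqv
Hunk 2: at line 1 remove [zny,ceu] add [aho,zqt] -> 12 lines: pprw aho zqt stu dpe snoc vwzrd dzit tlwh jrfe ofv pqv
Hunk 3: at line 4 remove [dpe,snoc,vwzrd] add [yni,znqo] -> 11 lines: pprw aho zqt stu yni znqo dzit tlwh jrfe ofv pqv
Hunk 4: at line 6 remove [tlwh,jrfe] add [khoo] -> 10 lines: pprw aho zqt stu yni znqo dzit khoo ofv pqv
Hunk 5: at line 5 remove [dzit] add [pbyh,tbv] -> 11 lines: pprw aho zqt stu yni znqo pbyh tbv khoo ofv pqv
Final line count: 11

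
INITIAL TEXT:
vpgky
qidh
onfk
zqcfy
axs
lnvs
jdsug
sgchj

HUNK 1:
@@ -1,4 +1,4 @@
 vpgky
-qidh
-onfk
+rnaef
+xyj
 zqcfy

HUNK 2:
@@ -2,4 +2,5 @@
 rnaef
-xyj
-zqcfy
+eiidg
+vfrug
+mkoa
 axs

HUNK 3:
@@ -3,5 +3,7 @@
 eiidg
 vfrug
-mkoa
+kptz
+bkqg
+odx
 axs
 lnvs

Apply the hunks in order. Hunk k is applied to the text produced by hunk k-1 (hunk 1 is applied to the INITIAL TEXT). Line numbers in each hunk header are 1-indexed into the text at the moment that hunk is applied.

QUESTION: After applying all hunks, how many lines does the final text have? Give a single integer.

Hunk 1: at line 1 remove [qidh,onfk] add [rnaef,xyj] -> 8 lines: vpgky rnaef xyj zqcfy axs lnvs jdsug sgchj
Hunk 2: at line 2 remove [xyj,zqcfy] add [eiidg,vfrug,mkoa] -> 9 lines: vpgky rnaef eiidg vfrug mkoa axs lnvs jdsug sgchj
Hunk 3: at line 3 remove [mkoa] add [kptz,bkqg,odx] -> 11 lines: vpgky rnaef eiidg vfrug kptz bkqg odx axs lnvs jdsug sgchj
Final line count: 11

Answer: 11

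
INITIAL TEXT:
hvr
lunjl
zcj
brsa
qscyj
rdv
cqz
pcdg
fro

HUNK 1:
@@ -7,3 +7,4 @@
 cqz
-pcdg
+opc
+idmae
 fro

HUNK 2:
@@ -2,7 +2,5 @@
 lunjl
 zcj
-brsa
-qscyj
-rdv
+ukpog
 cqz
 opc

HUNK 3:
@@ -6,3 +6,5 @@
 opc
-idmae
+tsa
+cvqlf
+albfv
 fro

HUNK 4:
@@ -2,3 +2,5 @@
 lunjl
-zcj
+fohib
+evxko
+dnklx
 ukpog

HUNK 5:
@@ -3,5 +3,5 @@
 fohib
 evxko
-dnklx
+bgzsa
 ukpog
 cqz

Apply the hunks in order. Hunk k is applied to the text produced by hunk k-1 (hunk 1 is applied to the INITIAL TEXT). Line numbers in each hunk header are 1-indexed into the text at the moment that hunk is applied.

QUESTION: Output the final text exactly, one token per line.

Answer: hvr
lunjl
fohib
evxko
bgzsa
ukpog
cqz
opc
tsa
cvqlf
albfv
fro

Derivation:
Hunk 1: at line 7 remove [pcdg] add [opc,idmae] -> 10 lines: hvr lunjl zcj brsa qscyj rdv cqz opc idmae fro
Hunk 2: at line 2 remove [brsa,qscyj,rdv] add [ukpog] -> 8 lines: hvr lunjl zcj ukpog cqz opc idmae fro
Hunk 3: at line 6 remove [idmae] add [tsa,cvqlf,albfv] -> 10 lines: hvr lunjl zcj ukpog cqz opc tsa cvqlf albfv fro
Hunk 4: at line 2 remove [zcj] add [fohib,evxko,dnklx] -> 12 lines: hvr lunjl fohib evxko dnklx ukpog cqz opc tsa cvqlf albfv fro
Hunk 5: at line 3 remove [dnklx] add [bgzsa] -> 12 lines: hvr lunjl fohib evxko bgzsa ukpog cqz opc tsa cvqlf albfv fro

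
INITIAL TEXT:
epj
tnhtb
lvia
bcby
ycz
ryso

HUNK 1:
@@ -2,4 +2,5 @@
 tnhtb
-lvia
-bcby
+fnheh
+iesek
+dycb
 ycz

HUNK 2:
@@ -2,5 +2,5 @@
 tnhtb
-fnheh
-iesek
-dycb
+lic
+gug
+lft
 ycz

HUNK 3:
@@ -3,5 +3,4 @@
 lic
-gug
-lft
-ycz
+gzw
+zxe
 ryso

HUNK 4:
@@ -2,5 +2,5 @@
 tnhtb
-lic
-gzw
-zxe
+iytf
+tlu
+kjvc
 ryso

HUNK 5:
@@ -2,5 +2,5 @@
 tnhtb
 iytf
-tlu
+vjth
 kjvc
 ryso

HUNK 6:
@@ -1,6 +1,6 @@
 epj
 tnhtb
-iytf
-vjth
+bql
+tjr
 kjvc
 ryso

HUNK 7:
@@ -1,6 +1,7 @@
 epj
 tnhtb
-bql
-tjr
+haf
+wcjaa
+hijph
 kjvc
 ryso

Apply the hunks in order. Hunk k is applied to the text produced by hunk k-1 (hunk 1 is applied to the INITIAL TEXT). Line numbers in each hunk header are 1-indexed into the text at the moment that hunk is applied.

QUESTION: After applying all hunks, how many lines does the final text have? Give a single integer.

Answer: 7

Derivation:
Hunk 1: at line 2 remove [lvia,bcby] add [fnheh,iesek,dycb] -> 7 lines: epj tnhtb fnheh iesek dycb ycz ryso
Hunk 2: at line 2 remove [fnheh,iesek,dycb] add [lic,gug,lft] -> 7 lines: epj tnhtb lic gug lft ycz ryso
Hunk 3: at line 3 remove [gug,lft,ycz] add [gzw,zxe] -> 6 lines: epj tnhtb lic gzw zxe ryso
Hunk 4: at line 2 remove [lic,gzw,zxe] add [iytf,tlu,kjvc] -> 6 lines: epj tnhtb iytf tlu kjvc ryso
Hunk 5: at line 2 remove [tlu] add [vjth] -> 6 lines: epj tnhtb iytf vjth kjvc ryso
Hunk 6: at line 1 remove [iytf,vjth] add [bql,tjr] -> 6 lines: epj tnhtb bql tjr kjvc ryso
Hunk 7: at line 1 remove [bql,tjr] add [haf,wcjaa,hijph] -> 7 lines: epj tnhtb haf wcjaa hijph kjvc ryso
Final line count: 7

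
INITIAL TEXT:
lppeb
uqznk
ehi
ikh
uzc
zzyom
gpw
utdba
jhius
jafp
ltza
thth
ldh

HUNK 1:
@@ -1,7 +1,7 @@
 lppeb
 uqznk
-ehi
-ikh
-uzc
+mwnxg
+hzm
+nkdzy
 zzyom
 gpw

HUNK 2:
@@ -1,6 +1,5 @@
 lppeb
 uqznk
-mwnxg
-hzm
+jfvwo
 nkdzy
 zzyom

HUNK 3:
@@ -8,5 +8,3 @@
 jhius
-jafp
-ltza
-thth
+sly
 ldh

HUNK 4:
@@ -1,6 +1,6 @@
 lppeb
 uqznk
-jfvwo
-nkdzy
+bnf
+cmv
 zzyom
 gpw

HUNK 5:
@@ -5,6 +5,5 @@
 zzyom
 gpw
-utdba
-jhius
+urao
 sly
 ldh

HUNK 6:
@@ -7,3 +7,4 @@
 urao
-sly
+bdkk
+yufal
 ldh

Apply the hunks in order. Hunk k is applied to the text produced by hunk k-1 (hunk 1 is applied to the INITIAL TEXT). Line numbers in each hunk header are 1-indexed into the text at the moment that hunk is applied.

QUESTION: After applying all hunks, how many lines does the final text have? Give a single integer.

Answer: 10

Derivation:
Hunk 1: at line 1 remove [ehi,ikh,uzc] add [mwnxg,hzm,nkdzy] -> 13 lines: lppeb uqznk mwnxg hzm nkdzy zzyom gpw utdba jhius jafp ltza thth ldh
Hunk 2: at line 1 remove [mwnxg,hzm] add [jfvwo] -> 12 lines: lppeb uqznk jfvwo nkdzy zzyom gpw utdba jhius jafp ltza thth ldh
Hunk 3: at line 8 remove [jafp,ltza,thth] add [sly] -> 10 lines: lppeb uqznk jfvwo nkdzy zzyom gpw utdba jhius sly ldh
Hunk 4: at line 1 remove [jfvwo,nkdzy] add [bnf,cmv] -> 10 lines: lppeb uqznk bnf cmv zzyom gpw utdba jhius sly ldh
Hunk 5: at line 5 remove [utdba,jhius] add [urao] -> 9 lines: lppeb uqznk bnf cmv zzyom gpw urao sly ldh
Hunk 6: at line 7 remove [sly] add [bdkk,yufal] -> 10 lines: lppeb uqznk bnf cmv zzyom gpw urao bdkk yufal ldh
Final line count: 10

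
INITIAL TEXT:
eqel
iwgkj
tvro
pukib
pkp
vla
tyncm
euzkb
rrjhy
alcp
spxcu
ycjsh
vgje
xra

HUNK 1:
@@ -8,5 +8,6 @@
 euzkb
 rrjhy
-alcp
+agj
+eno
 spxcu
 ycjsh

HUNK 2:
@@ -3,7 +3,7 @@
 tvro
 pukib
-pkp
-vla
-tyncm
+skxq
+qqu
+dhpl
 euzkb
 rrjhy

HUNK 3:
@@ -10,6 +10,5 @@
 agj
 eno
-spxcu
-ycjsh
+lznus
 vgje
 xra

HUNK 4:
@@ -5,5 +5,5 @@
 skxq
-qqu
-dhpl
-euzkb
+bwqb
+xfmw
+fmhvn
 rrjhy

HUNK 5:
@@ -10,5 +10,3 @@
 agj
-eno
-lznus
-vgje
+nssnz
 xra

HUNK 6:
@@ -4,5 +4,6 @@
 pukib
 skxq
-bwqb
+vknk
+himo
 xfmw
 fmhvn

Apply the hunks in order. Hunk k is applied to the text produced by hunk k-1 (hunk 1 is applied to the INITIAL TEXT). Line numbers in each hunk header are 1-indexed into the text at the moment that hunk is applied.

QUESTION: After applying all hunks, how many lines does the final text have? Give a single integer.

Hunk 1: at line 8 remove [alcp] add [agj,eno] -> 15 lines: eqel iwgkj tvro pukib pkp vla tyncm euzkb rrjhy agj eno spxcu ycjsh vgje xra
Hunk 2: at line 3 remove [pkp,vla,tyncm] add [skxq,qqu,dhpl] -> 15 lines: eqel iwgkj tvro pukib skxq qqu dhpl euzkb rrjhy agj eno spxcu ycjsh vgje xra
Hunk 3: at line 10 remove [spxcu,ycjsh] add [lznus] -> 14 lines: eqel iwgkj tvro pukib skxq qqu dhpl euzkb rrjhy agj eno lznus vgje xra
Hunk 4: at line 5 remove [qqu,dhpl,euzkb] add [bwqb,xfmw,fmhvn] -> 14 lines: eqel iwgkj tvro pukib skxq bwqb xfmw fmhvn rrjhy agj eno lznus vgje xra
Hunk 5: at line 10 remove [eno,lznus,vgje] add [nssnz] -> 12 lines: eqel iwgkj tvro pukib skxq bwqb xfmw fmhvn rrjhy agj nssnz xra
Hunk 6: at line 4 remove [bwqb] add [vknk,himo] -> 13 lines: eqel iwgkj tvro pukib skxq vknk himo xfmw fmhvn rrjhy agj nssnz xra
Final line count: 13

Answer: 13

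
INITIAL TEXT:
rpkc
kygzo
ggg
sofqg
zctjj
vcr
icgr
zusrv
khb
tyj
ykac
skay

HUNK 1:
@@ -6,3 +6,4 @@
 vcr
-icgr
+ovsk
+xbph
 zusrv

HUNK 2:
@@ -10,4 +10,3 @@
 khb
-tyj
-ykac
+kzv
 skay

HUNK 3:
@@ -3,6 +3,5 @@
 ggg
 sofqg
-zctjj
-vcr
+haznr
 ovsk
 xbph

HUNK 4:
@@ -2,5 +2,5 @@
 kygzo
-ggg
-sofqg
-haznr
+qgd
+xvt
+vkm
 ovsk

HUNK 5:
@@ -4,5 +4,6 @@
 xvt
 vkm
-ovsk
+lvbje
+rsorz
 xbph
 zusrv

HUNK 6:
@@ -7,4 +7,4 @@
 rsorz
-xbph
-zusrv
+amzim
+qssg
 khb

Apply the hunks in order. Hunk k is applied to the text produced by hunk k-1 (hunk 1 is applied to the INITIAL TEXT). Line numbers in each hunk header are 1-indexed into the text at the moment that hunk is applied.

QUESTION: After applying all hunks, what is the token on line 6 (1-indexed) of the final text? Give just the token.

Hunk 1: at line 6 remove [icgr] add [ovsk,xbph] -> 13 lines: rpkc kygzo ggg sofqg zctjj vcr ovsk xbph zusrv khb tyj ykac skay
Hunk 2: at line 10 remove [tyj,ykac] add [kzv] -> 12 lines: rpkc kygzo ggg sofqg zctjj vcr ovsk xbph zusrv khb kzv skay
Hunk 3: at line 3 remove [zctjj,vcr] add [haznr] -> 11 lines: rpkc kygzo ggg sofqg haznr ovsk xbph zusrv khb kzv skay
Hunk 4: at line 2 remove [ggg,sofqg,haznr] add [qgd,xvt,vkm] -> 11 lines: rpkc kygzo qgd xvt vkm ovsk xbph zusrv khb kzv skay
Hunk 5: at line 4 remove [ovsk] add [lvbje,rsorz] -> 12 lines: rpkc kygzo qgd xvt vkm lvbje rsorz xbph zusrv khb kzv skay
Hunk 6: at line 7 remove [xbph,zusrv] add [amzim,qssg] -> 12 lines: rpkc kygzo qgd xvt vkm lvbje rsorz amzim qssg khb kzv skay
Final line 6: lvbje

Answer: lvbje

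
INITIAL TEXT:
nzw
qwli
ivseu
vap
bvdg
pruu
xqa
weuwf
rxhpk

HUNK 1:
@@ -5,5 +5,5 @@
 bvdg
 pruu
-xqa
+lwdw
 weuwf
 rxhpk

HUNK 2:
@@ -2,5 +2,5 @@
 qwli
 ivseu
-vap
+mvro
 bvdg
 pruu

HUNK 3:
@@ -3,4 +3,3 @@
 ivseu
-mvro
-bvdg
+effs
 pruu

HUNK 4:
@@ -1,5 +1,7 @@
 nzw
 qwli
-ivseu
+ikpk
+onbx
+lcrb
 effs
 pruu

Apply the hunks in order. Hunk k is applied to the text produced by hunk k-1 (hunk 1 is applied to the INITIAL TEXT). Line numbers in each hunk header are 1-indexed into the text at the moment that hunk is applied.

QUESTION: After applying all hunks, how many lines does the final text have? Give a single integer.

Hunk 1: at line 5 remove [xqa] add [lwdw] -> 9 lines: nzw qwli ivseu vap bvdg pruu lwdw weuwf rxhpk
Hunk 2: at line 2 remove [vap] add [mvro] -> 9 lines: nzw qwli ivseu mvro bvdg pruu lwdw weuwf rxhpk
Hunk 3: at line 3 remove [mvro,bvdg] add [effs] -> 8 lines: nzw qwli ivseu effs pruu lwdw weuwf rxhpk
Hunk 4: at line 1 remove [ivseu] add [ikpk,onbx,lcrb] -> 10 lines: nzw qwli ikpk onbx lcrb effs pruu lwdw weuwf rxhpk
Final line count: 10

Answer: 10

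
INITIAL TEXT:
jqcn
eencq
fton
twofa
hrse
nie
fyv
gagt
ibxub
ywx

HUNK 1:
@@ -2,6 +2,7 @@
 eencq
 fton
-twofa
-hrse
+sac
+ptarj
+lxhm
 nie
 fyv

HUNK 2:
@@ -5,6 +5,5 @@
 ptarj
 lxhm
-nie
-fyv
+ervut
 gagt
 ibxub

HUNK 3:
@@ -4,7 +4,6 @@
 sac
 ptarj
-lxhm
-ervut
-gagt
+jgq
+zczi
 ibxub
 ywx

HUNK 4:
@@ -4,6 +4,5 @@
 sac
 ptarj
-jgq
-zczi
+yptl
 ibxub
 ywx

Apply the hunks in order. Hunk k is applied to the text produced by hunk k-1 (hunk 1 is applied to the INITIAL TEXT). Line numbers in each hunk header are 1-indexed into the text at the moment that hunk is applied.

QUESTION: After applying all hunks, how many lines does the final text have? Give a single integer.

Answer: 8

Derivation:
Hunk 1: at line 2 remove [twofa,hrse] add [sac,ptarj,lxhm] -> 11 lines: jqcn eencq fton sac ptarj lxhm nie fyv gagt ibxub ywx
Hunk 2: at line 5 remove [nie,fyv] add [ervut] -> 10 lines: jqcn eencq fton sac ptarj lxhm ervut gagt ibxub ywx
Hunk 3: at line 4 remove [lxhm,ervut,gagt] add [jgq,zczi] -> 9 lines: jqcn eencq fton sac ptarj jgq zczi ibxub ywx
Hunk 4: at line 4 remove [jgq,zczi] add [yptl] -> 8 lines: jqcn eencq fton sac ptarj yptl ibxub ywx
Final line count: 8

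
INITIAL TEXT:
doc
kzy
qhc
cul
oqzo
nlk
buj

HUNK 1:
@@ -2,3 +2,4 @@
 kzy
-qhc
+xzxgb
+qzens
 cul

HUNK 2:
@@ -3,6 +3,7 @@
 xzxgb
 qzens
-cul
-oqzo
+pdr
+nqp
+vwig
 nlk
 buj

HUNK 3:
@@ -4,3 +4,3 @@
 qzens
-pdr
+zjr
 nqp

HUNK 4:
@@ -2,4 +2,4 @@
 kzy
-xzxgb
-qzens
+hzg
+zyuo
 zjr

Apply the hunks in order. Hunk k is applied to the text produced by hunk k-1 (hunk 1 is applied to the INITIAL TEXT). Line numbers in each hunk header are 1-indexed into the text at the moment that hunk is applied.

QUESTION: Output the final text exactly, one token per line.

Answer: doc
kzy
hzg
zyuo
zjr
nqp
vwig
nlk
buj

Derivation:
Hunk 1: at line 2 remove [qhc] add [xzxgb,qzens] -> 8 lines: doc kzy xzxgb qzens cul oqzo nlk buj
Hunk 2: at line 3 remove [cul,oqzo] add [pdr,nqp,vwig] -> 9 lines: doc kzy xzxgb qzens pdr nqp vwig nlk buj
Hunk 3: at line 4 remove [pdr] add [zjr] -> 9 lines: doc kzy xzxgb qzens zjr nqp vwig nlk buj
Hunk 4: at line 2 remove [xzxgb,qzens] add [hzg,zyuo] -> 9 lines: doc kzy hzg zyuo zjr nqp vwig nlk buj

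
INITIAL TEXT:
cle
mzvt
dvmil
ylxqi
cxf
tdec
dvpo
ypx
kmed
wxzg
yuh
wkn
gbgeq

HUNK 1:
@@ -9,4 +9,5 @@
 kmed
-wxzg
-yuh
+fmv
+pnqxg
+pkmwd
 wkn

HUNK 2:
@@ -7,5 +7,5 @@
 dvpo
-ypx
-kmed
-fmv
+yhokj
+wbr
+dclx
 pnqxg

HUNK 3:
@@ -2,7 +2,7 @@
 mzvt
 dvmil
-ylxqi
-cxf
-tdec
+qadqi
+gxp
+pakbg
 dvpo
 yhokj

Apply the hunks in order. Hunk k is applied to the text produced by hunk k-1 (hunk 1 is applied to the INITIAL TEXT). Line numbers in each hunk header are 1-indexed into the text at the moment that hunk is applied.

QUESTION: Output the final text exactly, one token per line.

Hunk 1: at line 9 remove [wxzg,yuh] add [fmv,pnqxg,pkmwd] -> 14 lines: cle mzvt dvmil ylxqi cxf tdec dvpo ypx kmed fmv pnqxg pkmwd wkn gbgeq
Hunk 2: at line 7 remove [ypx,kmed,fmv] add [yhokj,wbr,dclx] -> 14 lines: cle mzvt dvmil ylxqi cxf tdec dvpo yhokj wbr dclx pnqxg pkmwd wkn gbgeq
Hunk 3: at line 2 remove [ylxqi,cxf,tdec] add [qadqi,gxp,pakbg] -> 14 lines: cle mzvt dvmil qadqi gxp pakbg dvpo yhokj wbr dclx pnqxg pkmwd wkn gbgeq

Answer: cle
mzvt
dvmil
qadqi
gxp
pakbg
dvpo
yhokj
wbr
dclx
pnqxg
pkmwd
wkn
gbgeq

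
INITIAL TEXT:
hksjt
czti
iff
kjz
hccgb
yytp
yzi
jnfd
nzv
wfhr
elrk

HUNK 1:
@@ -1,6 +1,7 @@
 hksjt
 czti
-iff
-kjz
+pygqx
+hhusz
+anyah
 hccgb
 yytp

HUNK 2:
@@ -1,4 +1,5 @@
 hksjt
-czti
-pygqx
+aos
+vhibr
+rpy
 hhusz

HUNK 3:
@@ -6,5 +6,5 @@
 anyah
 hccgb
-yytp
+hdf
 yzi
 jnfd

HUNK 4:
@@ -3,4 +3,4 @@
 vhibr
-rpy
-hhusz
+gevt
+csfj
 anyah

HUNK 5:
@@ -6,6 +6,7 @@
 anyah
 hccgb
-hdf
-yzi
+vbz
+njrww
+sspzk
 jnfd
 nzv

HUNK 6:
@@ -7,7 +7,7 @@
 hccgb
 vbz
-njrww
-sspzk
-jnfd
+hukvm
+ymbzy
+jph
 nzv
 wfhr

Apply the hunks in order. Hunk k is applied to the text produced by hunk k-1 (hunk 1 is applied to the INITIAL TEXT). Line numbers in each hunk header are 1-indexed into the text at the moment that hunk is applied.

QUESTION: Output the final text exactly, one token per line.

Hunk 1: at line 1 remove [iff,kjz] add [pygqx,hhusz,anyah] -> 12 lines: hksjt czti pygqx hhusz anyah hccgb yytp yzi jnfd nzv wfhr elrk
Hunk 2: at line 1 remove [czti,pygqx] add [aos,vhibr,rpy] -> 13 lines: hksjt aos vhibr rpy hhusz anyah hccgb yytp yzi jnfd nzv wfhr elrk
Hunk 3: at line 6 remove [yytp] add [hdf] -> 13 lines: hksjt aos vhibr rpy hhusz anyah hccgb hdf yzi jnfd nzv wfhr elrk
Hunk 4: at line 3 remove [rpy,hhusz] add [gevt,csfj] -> 13 lines: hksjt aos vhibr gevt csfj anyah hccgb hdf yzi jnfd nzv wfhr elrk
Hunk 5: at line 6 remove [hdf,yzi] add [vbz,njrww,sspzk] -> 14 lines: hksjt aos vhibr gevt csfj anyah hccgb vbz njrww sspzk jnfd nzv wfhr elrk
Hunk 6: at line 7 remove [njrww,sspzk,jnfd] add [hukvm,ymbzy,jph] -> 14 lines: hksjt aos vhibr gevt csfj anyah hccgb vbz hukvm ymbzy jph nzv wfhr elrk

Answer: hksjt
aos
vhibr
gevt
csfj
anyah
hccgb
vbz
hukvm
ymbzy
jph
nzv
wfhr
elrk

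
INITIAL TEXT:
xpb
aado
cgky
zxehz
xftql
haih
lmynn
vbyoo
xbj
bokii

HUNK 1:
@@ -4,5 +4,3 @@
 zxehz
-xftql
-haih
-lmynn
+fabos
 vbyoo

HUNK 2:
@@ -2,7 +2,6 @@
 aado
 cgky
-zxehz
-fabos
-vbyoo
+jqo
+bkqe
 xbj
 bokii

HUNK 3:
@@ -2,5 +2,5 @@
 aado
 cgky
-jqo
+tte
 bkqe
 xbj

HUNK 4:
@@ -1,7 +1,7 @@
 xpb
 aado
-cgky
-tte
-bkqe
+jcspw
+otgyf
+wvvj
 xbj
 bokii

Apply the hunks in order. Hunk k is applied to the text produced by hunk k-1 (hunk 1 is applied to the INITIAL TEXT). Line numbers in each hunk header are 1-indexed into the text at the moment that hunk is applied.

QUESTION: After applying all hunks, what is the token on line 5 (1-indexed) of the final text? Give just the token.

Answer: wvvj

Derivation:
Hunk 1: at line 4 remove [xftql,haih,lmynn] add [fabos] -> 8 lines: xpb aado cgky zxehz fabos vbyoo xbj bokii
Hunk 2: at line 2 remove [zxehz,fabos,vbyoo] add [jqo,bkqe] -> 7 lines: xpb aado cgky jqo bkqe xbj bokii
Hunk 3: at line 2 remove [jqo] add [tte] -> 7 lines: xpb aado cgky tte bkqe xbj bokii
Hunk 4: at line 1 remove [cgky,tte,bkqe] add [jcspw,otgyf,wvvj] -> 7 lines: xpb aado jcspw otgyf wvvj xbj bokii
Final line 5: wvvj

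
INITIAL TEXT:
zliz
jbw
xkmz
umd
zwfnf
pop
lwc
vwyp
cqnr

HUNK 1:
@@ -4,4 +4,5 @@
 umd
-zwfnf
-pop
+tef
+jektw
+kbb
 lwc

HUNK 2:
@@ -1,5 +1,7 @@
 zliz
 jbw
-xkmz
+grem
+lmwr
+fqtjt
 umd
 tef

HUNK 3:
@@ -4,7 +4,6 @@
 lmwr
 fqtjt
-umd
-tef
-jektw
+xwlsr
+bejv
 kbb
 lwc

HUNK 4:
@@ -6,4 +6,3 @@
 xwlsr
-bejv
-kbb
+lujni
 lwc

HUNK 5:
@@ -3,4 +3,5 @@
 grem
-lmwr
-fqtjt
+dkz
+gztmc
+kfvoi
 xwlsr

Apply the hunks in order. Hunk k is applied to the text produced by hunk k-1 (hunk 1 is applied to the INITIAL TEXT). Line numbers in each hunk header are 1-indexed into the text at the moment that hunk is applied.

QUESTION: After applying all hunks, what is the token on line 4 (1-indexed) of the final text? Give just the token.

Answer: dkz

Derivation:
Hunk 1: at line 4 remove [zwfnf,pop] add [tef,jektw,kbb] -> 10 lines: zliz jbw xkmz umd tef jektw kbb lwc vwyp cqnr
Hunk 2: at line 1 remove [xkmz] add [grem,lmwr,fqtjt] -> 12 lines: zliz jbw grem lmwr fqtjt umd tef jektw kbb lwc vwyp cqnr
Hunk 3: at line 4 remove [umd,tef,jektw] add [xwlsr,bejv] -> 11 lines: zliz jbw grem lmwr fqtjt xwlsr bejv kbb lwc vwyp cqnr
Hunk 4: at line 6 remove [bejv,kbb] add [lujni] -> 10 lines: zliz jbw grem lmwr fqtjt xwlsr lujni lwc vwyp cqnr
Hunk 5: at line 3 remove [lmwr,fqtjt] add [dkz,gztmc,kfvoi] -> 11 lines: zliz jbw grem dkz gztmc kfvoi xwlsr lujni lwc vwyp cqnr
Final line 4: dkz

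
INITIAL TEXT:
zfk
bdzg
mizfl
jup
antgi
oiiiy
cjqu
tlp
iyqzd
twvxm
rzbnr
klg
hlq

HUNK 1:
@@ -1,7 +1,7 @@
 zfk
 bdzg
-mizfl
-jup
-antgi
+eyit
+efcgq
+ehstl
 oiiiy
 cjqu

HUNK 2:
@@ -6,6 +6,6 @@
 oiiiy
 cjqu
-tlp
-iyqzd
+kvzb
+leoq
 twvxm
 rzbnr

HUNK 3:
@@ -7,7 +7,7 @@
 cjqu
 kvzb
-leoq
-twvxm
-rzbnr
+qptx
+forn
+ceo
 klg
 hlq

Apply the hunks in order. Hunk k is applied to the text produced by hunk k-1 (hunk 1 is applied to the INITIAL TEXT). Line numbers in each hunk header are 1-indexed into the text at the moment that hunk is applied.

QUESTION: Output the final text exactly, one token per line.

Hunk 1: at line 1 remove [mizfl,jup,antgi] add [eyit,efcgq,ehstl] -> 13 lines: zfk bdzg eyit efcgq ehstl oiiiy cjqu tlp iyqzd twvxm rzbnr klg hlq
Hunk 2: at line 6 remove [tlp,iyqzd] add [kvzb,leoq] -> 13 lines: zfk bdzg eyit efcgq ehstl oiiiy cjqu kvzb leoq twvxm rzbnr klg hlq
Hunk 3: at line 7 remove [leoq,twvxm,rzbnr] add [qptx,forn,ceo] -> 13 lines: zfk bdzg eyit efcgq ehstl oiiiy cjqu kvzb qptx forn ceo klg hlq

Answer: zfk
bdzg
eyit
efcgq
ehstl
oiiiy
cjqu
kvzb
qptx
forn
ceo
klg
hlq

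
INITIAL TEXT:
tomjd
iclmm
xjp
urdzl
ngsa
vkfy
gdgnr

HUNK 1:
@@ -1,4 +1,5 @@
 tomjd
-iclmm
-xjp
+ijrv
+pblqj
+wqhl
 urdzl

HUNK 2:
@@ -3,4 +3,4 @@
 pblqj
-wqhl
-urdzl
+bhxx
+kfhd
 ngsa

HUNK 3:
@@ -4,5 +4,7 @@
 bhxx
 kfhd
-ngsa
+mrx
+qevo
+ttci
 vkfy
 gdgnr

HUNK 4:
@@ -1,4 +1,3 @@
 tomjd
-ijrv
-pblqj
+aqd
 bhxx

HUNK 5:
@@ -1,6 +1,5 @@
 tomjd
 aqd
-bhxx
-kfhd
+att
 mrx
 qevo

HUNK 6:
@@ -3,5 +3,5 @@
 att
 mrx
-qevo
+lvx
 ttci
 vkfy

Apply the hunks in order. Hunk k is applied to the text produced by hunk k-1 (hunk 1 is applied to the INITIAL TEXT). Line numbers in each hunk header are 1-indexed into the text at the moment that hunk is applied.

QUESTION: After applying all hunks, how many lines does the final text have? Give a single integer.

Answer: 8

Derivation:
Hunk 1: at line 1 remove [iclmm,xjp] add [ijrv,pblqj,wqhl] -> 8 lines: tomjd ijrv pblqj wqhl urdzl ngsa vkfy gdgnr
Hunk 2: at line 3 remove [wqhl,urdzl] add [bhxx,kfhd] -> 8 lines: tomjd ijrv pblqj bhxx kfhd ngsa vkfy gdgnr
Hunk 3: at line 4 remove [ngsa] add [mrx,qevo,ttci] -> 10 lines: tomjd ijrv pblqj bhxx kfhd mrx qevo ttci vkfy gdgnr
Hunk 4: at line 1 remove [ijrv,pblqj] add [aqd] -> 9 lines: tomjd aqd bhxx kfhd mrx qevo ttci vkfy gdgnr
Hunk 5: at line 1 remove [bhxx,kfhd] add [att] -> 8 lines: tomjd aqd att mrx qevo ttci vkfy gdgnr
Hunk 6: at line 3 remove [qevo] add [lvx] -> 8 lines: tomjd aqd att mrx lvx ttci vkfy gdgnr
Final line count: 8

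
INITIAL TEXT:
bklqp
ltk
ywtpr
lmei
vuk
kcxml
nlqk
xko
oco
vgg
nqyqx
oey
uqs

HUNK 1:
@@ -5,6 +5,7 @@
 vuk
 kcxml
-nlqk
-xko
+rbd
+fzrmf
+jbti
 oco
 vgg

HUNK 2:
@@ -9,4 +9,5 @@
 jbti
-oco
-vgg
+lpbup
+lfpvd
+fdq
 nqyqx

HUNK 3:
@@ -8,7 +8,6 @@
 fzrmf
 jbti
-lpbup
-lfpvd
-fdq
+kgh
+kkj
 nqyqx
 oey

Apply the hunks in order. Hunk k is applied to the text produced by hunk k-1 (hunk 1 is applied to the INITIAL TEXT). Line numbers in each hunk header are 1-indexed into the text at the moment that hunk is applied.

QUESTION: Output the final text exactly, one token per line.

Answer: bklqp
ltk
ywtpr
lmei
vuk
kcxml
rbd
fzrmf
jbti
kgh
kkj
nqyqx
oey
uqs

Derivation:
Hunk 1: at line 5 remove [nlqk,xko] add [rbd,fzrmf,jbti] -> 14 lines: bklqp ltk ywtpr lmei vuk kcxml rbd fzrmf jbti oco vgg nqyqx oey uqs
Hunk 2: at line 9 remove [oco,vgg] add [lpbup,lfpvd,fdq] -> 15 lines: bklqp ltk ywtpr lmei vuk kcxml rbd fzrmf jbti lpbup lfpvd fdq nqyqx oey uqs
Hunk 3: at line 8 remove [lpbup,lfpvd,fdq] add [kgh,kkj] -> 14 lines: bklqp ltk ywtpr lmei vuk kcxml rbd fzrmf jbti kgh kkj nqyqx oey uqs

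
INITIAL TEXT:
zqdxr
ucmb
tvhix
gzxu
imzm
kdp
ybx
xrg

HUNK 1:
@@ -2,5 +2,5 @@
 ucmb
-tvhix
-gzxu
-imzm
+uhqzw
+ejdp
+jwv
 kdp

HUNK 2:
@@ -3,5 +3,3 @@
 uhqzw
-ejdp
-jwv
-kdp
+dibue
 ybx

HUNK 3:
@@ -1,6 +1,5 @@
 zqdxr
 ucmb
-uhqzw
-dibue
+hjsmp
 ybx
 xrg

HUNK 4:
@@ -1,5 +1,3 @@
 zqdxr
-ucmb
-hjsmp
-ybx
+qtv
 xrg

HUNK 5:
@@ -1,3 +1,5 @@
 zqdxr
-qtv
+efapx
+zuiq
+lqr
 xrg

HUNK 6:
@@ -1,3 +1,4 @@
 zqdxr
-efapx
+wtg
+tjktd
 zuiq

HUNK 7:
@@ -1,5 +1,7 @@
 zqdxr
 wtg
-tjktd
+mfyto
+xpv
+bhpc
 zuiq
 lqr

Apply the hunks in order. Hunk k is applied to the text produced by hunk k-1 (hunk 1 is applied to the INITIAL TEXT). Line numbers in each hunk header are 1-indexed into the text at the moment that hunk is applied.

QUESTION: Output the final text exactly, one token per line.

Hunk 1: at line 2 remove [tvhix,gzxu,imzm] add [uhqzw,ejdp,jwv] -> 8 lines: zqdxr ucmb uhqzw ejdp jwv kdp ybx xrg
Hunk 2: at line 3 remove [ejdp,jwv,kdp] add [dibue] -> 6 lines: zqdxr ucmb uhqzw dibue ybx xrg
Hunk 3: at line 1 remove [uhqzw,dibue] add [hjsmp] -> 5 lines: zqdxr ucmb hjsmp ybx xrg
Hunk 4: at line 1 remove [ucmb,hjsmp,ybx] add [qtv] -> 3 lines: zqdxr qtv xrg
Hunk 5: at line 1 remove [qtv] add [efapx,zuiq,lqr] -> 5 lines: zqdxr efapx zuiq lqr xrg
Hunk 6: at line 1 remove [efapx] add [wtg,tjktd] -> 6 lines: zqdxr wtg tjktd zuiq lqr xrg
Hunk 7: at line 1 remove [tjktd] add [mfyto,xpv,bhpc] -> 8 lines: zqdxr wtg mfyto xpv bhpc zuiq lqr xrg

Answer: zqdxr
wtg
mfyto
xpv
bhpc
zuiq
lqr
xrg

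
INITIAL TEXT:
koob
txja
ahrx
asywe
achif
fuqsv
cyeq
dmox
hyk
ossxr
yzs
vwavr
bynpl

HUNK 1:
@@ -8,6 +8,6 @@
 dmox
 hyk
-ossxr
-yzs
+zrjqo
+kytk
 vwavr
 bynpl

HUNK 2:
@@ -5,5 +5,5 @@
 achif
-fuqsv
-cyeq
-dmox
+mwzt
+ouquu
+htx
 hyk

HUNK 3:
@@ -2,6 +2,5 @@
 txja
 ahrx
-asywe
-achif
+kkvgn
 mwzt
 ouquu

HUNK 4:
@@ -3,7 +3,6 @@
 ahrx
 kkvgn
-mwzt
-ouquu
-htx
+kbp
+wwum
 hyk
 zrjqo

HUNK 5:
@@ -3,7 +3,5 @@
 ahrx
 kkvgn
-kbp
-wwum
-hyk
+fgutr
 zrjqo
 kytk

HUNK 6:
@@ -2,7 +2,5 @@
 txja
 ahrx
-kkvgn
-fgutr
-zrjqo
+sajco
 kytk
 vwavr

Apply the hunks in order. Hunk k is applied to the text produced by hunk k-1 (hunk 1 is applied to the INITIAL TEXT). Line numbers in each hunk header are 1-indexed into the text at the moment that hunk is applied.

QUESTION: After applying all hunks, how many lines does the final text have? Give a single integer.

Answer: 7

Derivation:
Hunk 1: at line 8 remove [ossxr,yzs] add [zrjqo,kytk] -> 13 lines: koob txja ahrx asywe achif fuqsv cyeq dmox hyk zrjqo kytk vwavr bynpl
Hunk 2: at line 5 remove [fuqsv,cyeq,dmox] add [mwzt,ouquu,htx] -> 13 lines: koob txja ahrx asywe achif mwzt ouquu htx hyk zrjqo kytk vwavr bynpl
Hunk 3: at line 2 remove [asywe,achif] add [kkvgn] -> 12 lines: koob txja ahrx kkvgn mwzt ouquu htx hyk zrjqo kytk vwavr bynpl
Hunk 4: at line 3 remove [mwzt,ouquu,htx] add [kbp,wwum] -> 11 lines: koob txja ahrx kkvgn kbp wwum hyk zrjqo kytk vwavr bynpl
Hunk 5: at line 3 remove [kbp,wwum,hyk] add [fgutr] -> 9 lines: koob txja ahrx kkvgn fgutr zrjqo kytk vwavr bynpl
Hunk 6: at line 2 remove [kkvgn,fgutr,zrjqo] add [sajco] -> 7 lines: koob txja ahrx sajco kytk vwavr bynpl
Final line count: 7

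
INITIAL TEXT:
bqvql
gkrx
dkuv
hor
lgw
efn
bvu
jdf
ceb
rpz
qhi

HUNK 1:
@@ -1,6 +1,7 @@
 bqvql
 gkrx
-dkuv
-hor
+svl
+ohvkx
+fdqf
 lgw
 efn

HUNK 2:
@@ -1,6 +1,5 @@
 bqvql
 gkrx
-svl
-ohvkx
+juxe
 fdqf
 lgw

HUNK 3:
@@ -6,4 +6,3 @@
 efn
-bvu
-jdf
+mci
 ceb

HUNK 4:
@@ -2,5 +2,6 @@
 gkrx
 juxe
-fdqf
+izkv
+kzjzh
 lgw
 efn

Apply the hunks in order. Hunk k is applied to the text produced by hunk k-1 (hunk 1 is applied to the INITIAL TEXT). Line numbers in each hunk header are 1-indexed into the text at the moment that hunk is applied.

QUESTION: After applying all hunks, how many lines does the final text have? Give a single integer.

Hunk 1: at line 1 remove [dkuv,hor] add [svl,ohvkx,fdqf] -> 12 lines: bqvql gkrx svl ohvkx fdqf lgw efn bvu jdf ceb rpz qhi
Hunk 2: at line 1 remove [svl,ohvkx] add [juxe] -> 11 lines: bqvql gkrx juxe fdqf lgw efn bvu jdf ceb rpz qhi
Hunk 3: at line 6 remove [bvu,jdf] add [mci] -> 10 lines: bqvql gkrx juxe fdqf lgw efn mci ceb rpz qhi
Hunk 4: at line 2 remove [fdqf] add [izkv,kzjzh] -> 11 lines: bqvql gkrx juxe izkv kzjzh lgw efn mci ceb rpz qhi
Final line count: 11

Answer: 11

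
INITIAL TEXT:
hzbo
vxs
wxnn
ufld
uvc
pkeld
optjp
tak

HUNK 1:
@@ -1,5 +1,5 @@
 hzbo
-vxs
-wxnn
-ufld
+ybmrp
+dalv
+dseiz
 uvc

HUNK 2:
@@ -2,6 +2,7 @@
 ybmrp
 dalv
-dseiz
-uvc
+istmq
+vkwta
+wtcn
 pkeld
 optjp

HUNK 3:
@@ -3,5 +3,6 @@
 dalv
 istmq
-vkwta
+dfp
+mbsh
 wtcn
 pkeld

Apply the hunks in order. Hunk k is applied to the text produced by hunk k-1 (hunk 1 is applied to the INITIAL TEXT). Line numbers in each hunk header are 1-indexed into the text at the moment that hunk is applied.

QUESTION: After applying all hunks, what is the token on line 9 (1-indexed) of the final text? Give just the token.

Answer: optjp

Derivation:
Hunk 1: at line 1 remove [vxs,wxnn,ufld] add [ybmrp,dalv,dseiz] -> 8 lines: hzbo ybmrp dalv dseiz uvc pkeld optjp tak
Hunk 2: at line 2 remove [dseiz,uvc] add [istmq,vkwta,wtcn] -> 9 lines: hzbo ybmrp dalv istmq vkwta wtcn pkeld optjp tak
Hunk 3: at line 3 remove [vkwta] add [dfp,mbsh] -> 10 lines: hzbo ybmrp dalv istmq dfp mbsh wtcn pkeld optjp tak
Final line 9: optjp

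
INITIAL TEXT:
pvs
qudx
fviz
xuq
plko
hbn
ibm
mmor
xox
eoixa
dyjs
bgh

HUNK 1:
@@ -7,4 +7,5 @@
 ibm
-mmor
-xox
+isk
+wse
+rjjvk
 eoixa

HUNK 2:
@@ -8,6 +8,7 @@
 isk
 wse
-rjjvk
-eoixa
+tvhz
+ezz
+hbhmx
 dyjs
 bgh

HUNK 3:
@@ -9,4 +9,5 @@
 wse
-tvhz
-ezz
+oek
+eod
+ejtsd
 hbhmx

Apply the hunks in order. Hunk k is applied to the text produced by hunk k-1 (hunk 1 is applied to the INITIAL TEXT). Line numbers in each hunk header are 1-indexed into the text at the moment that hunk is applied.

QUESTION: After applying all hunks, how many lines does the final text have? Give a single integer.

Hunk 1: at line 7 remove [mmor,xox] add [isk,wse,rjjvk] -> 13 lines: pvs qudx fviz xuq plko hbn ibm isk wse rjjvk eoixa dyjs bgh
Hunk 2: at line 8 remove [rjjvk,eoixa] add [tvhz,ezz,hbhmx] -> 14 lines: pvs qudx fviz xuq plko hbn ibm isk wse tvhz ezz hbhmx dyjs bgh
Hunk 3: at line 9 remove [tvhz,ezz] add [oek,eod,ejtsd] -> 15 lines: pvs qudx fviz xuq plko hbn ibm isk wse oek eod ejtsd hbhmx dyjs bgh
Final line count: 15

Answer: 15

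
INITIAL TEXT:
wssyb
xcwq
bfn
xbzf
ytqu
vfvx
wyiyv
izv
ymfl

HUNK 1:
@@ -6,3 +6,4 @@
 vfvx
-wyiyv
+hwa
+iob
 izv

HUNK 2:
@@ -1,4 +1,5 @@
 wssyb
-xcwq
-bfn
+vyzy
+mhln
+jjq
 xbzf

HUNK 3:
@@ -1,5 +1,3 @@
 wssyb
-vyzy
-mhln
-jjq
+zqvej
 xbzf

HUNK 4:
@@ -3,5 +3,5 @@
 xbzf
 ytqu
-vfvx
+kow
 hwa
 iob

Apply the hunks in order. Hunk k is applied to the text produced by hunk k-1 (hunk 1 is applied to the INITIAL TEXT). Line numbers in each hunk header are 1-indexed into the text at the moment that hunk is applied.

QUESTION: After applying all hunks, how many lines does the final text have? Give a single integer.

Answer: 9

Derivation:
Hunk 1: at line 6 remove [wyiyv] add [hwa,iob] -> 10 lines: wssyb xcwq bfn xbzf ytqu vfvx hwa iob izv ymfl
Hunk 2: at line 1 remove [xcwq,bfn] add [vyzy,mhln,jjq] -> 11 lines: wssyb vyzy mhln jjq xbzf ytqu vfvx hwa iob izv ymfl
Hunk 3: at line 1 remove [vyzy,mhln,jjq] add [zqvej] -> 9 lines: wssyb zqvej xbzf ytqu vfvx hwa iob izv ymfl
Hunk 4: at line 3 remove [vfvx] add [kow] -> 9 lines: wssyb zqvej xbzf ytqu kow hwa iob izv ymfl
Final line count: 9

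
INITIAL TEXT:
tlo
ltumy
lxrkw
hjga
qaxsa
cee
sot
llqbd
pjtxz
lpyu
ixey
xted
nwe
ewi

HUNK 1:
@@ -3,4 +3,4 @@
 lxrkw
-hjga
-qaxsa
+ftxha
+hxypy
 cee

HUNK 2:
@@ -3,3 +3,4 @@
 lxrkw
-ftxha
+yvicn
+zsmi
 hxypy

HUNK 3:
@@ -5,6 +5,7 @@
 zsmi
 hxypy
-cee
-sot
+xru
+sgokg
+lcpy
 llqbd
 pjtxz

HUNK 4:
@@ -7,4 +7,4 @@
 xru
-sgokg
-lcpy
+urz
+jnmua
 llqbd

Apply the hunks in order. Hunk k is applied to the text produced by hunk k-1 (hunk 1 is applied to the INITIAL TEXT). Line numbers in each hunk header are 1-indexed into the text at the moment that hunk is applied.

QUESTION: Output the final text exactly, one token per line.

Hunk 1: at line 3 remove [hjga,qaxsa] add [ftxha,hxypy] -> 14 lines: tlo ltumy lxrkw ftxha hxypy cee sot llqbd pjtxz lpyu ixey xted nwe ewi
Hunk 2: at line 3 remove [ftxha] add [yvicn,zsmi] -> 15 lines: tlo ltumy lxrkw yvicn zsmi hxypy cee sot llqbd pjtxz lpyu ixey xted nwe ewi
Hunk 3: at line 5 remove [cee,sot] add [xru,sgokg,lcpy] -> 16 lines: tlo ltumy lxrkw yvicn zsmi hxypy xru sgokg lcpy llqbd pjtxz lpyu ixey xted nwe ewi
Hunk 4: at line 7 remove [sgokg,lcpy] add [urz,jnmua] -> 16 lines: tlo ltumy lxrkw yvicn zsmi hxypy xru urz jnmua llqbd pjtxz lpyu ixey xted nwe ewi

Answer: tlo
ltumy
lxrkw
yvicn
zsmi
hxypy
xru
urz
jnmua
llqbd
pjtxz
lpyu
ixey
xted
nwe
ewi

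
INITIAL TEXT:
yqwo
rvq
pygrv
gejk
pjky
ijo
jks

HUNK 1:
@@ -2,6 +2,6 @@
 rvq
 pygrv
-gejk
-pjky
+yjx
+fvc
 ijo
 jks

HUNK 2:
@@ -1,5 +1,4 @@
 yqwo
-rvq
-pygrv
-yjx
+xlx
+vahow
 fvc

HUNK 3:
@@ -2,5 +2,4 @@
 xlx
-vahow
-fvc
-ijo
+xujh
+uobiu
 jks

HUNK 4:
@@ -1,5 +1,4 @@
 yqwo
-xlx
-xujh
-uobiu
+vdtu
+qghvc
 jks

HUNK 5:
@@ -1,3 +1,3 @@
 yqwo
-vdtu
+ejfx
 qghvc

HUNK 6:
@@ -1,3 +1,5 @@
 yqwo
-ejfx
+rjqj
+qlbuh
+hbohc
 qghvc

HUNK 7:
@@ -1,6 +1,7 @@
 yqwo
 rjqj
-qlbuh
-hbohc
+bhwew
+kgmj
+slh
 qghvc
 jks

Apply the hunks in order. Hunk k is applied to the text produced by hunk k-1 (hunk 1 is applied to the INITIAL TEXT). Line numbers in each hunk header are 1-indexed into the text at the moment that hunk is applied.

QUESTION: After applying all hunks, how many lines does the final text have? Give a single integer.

Answer: 7

Derivation:
Hunk 1: at line 2 remove [gejk,pjky] add [yjx,fvc] -> 7 lines: yqwo rvq pygrv yjx fvc ijo jks
Hunk 2: at line 1 remove [rvq,pygrv,yjx] add [xlx,vahow] -> 6 lines: yqwo xlx vahow fvc ijo jks
Hunk 3: at line 2 remove [vahow,fvc,ijo] add [xujh,uobiu] -> 5 lines: yqwo xlx xujh uobiu jks
Hunk 4: at line 1 remove [xlx,xujh,uobiu] add [vdtu,qghvc] -> 4 lines: yqwo vdtu qghvc jks
Hunk 5: at line 1 remove [vdtu] add [ejfx] -> 4 lines: yqwo ejfx qghvc jks
Hunk 6: at line 1 remove [ejfx] add [rjqj,qlbuh,hbohc] -> 6 lines: yqwo rjqj qlbuh hbohc qghvc jks
Hunk 7: at line 1 remove [qlbuh,hbohc] add [bhwew,kgmj,slh] -> 7 lines: yqwo rjqj bhwew kgmj slh qghvc jks
Final line count: 7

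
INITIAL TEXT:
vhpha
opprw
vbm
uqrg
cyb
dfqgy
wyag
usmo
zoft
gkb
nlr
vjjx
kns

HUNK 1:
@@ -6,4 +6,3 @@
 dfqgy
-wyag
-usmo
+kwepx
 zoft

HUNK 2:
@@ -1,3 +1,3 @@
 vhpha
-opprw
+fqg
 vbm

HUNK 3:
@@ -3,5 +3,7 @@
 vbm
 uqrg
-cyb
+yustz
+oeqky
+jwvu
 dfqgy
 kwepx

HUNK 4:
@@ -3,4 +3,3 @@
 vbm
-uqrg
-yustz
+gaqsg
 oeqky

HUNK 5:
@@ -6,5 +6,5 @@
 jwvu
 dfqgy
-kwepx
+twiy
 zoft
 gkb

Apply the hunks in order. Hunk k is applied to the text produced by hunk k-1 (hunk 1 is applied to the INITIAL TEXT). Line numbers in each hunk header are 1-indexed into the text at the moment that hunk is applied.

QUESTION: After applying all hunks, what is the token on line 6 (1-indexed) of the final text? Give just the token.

Hunk 1: at line 6 remove [wyag,usmo] add [kwepx] -> 12 lines: vhpha opprw vbm uqrg cyb dfqgy kwepx zoft gkb nlr vjjx kns
Hunk 2: at line 1 remove [opprw] add [fqg] -> 12 lines: vhpha fqg vbm uqrg cyb dfqgy kwepx zoft gkb nlr vjjx kns
Hunk 3: at line 3 remove [cyb] add [yustz,oeqky,jwvu] -> 14 lines: vhpha fqg vbm uqrg yustz oeqky jwvu dfqgy kwepx zoft gkb nlr vjjx kns
Hunk 4: at line 3 remove [uqrg,yustz] add [gaqsg] -> 13 lines: vhpha fqg vbm gaqsg oeqky jwvu dfqgy kwepx zoft gkb nlr vjjx kns
Hunk 5: at line 6 remove [kwepx] add [twiy] -> 13 lines: vhpha fqg vbm gaqsg oeqky jwvu dfqgy twiy zoft gkb nlr vjjx kns
Final line 6: jwvu

Answer: jwvu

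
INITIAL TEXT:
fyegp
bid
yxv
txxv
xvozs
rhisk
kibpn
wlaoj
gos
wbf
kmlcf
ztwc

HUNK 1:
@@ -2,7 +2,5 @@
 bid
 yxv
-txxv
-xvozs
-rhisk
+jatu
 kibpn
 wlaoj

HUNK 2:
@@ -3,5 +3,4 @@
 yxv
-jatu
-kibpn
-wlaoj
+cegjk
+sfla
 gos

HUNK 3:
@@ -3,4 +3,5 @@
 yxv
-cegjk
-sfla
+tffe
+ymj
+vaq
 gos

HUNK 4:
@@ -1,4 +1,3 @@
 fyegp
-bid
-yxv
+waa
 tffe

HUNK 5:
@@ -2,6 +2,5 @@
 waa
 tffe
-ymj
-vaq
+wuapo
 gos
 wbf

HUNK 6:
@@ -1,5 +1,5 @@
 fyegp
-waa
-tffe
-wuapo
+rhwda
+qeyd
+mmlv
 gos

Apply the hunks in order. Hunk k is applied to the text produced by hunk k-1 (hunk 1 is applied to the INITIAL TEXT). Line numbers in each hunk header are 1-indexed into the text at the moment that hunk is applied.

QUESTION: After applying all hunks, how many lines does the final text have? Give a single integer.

Answer: 8

Derivation:
Hunk 1: at line 2 remove [txxv,xvozs,rhisk] add [jatu] -> 10 lines: fyegp bid yxv jatu kibpn wlaoj gos wbf kmlcf ztwc
Hunk 2: at line 3 remove [jatu,kibpn,wlaoj] add [cegjk,sfla] -> 9 lines: fyegp bid yxv cegjk sfla gos wbf kmlcf ztwc
Hunk 3: at line 3 remove [cegjk,sfla] add [tffe,ymj,vaq] -> 10 lines: fyegp bid yxv tffe ymj vaq gos wbf kmlcf ztwc
Hunk 4: at line 1 remove [bid,yxv] add [waa] -> 9 lines: fyegp waa tffe ymj vaq gos wbf kmlcf ztwc
Hunk 5: at line 2 remove [ymj,vaq] add [wuapo] -> 8 lines: fyegp waa tffe wuapo gos wbf kmlcf ztwc
Hunk 6: at line 1 remove [waa,tffe,wuapo] add [rhwda,qeyd,mmlv] -> 8 lines: fyegp rhwda qeyd mmlv gos wbf kmlcf ztwc
Final line count: 8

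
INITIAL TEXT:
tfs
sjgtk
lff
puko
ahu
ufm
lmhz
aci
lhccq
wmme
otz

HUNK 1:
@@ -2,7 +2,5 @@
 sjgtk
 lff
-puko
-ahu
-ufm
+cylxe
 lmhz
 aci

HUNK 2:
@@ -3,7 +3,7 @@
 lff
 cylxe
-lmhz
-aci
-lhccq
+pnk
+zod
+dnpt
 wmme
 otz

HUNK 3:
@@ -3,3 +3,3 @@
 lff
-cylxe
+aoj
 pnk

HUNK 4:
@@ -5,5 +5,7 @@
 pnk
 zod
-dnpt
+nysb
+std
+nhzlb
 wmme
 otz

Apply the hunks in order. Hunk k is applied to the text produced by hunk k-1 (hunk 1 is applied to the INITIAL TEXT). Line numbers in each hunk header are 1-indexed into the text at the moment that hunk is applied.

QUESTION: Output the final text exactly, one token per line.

Answer: tfs
sjgtk
lff
aoj
pnk
zod
nysb
std
nhzlb
wmme
otz

Derivation:
Hunk 1: at line 2 remove [puko,ahu,ufm] add [cylxe] -> 9 lines: tfs sjgtk lff cylxe lmhz aci lhccq wmme otz
Hunk 2: at line 3 remove [lmhz,aci,lhccq] add [pnk,zod,dnpt] -> 9 lines: tfs sjgtk lff cylxe pnk zod dnpt wmme otz
Hunk 3: at line 3 remove [cylxe] add [aoj] -> 9 lines: tfs sjgtk lff aoj pnk zod dnpt wmme otz
Hunk 4: at line 5 remove [dnpt] add [nysb,std,nhzlb] -> 11 lines: tfs sjgtk lff aoj pnk zod nysb std nhzlb wmme otz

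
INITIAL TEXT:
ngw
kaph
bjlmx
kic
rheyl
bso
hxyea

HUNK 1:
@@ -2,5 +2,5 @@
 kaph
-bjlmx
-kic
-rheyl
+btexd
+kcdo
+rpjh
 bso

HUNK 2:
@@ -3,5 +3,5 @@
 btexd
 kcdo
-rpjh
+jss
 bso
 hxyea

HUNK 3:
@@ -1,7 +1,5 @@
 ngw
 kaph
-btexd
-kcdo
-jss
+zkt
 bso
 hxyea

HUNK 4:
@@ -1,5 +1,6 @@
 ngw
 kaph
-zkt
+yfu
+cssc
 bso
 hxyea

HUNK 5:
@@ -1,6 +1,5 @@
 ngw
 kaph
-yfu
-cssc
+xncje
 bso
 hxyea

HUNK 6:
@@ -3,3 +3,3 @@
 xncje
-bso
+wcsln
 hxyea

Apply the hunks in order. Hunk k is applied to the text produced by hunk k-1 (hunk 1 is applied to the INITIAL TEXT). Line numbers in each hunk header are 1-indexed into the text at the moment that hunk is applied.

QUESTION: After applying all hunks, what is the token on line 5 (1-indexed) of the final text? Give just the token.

Hunk 1: at line 2 remove [bjlmx,kic,rheyl] add [btexd,kcdo,rpjh] -> 7 lines: ngw kaph btexd kcdo rpjh bso hxyea
Hunk 2: at line 3 remove [rpjh] add [jss] -> 7 lines: ngw kaph btexd kcdo jss bso hxyea
Hunk 3: at line 1 remove [btexd,kcdo,jss] add [zkt] -> 5 lines: ngw kaph zkt bso hxyea
Hunk 4: at line 1 remove [zkt] add [yfu,cssc] -> 6 lines: ngw kaph yfu cssc bso hxyea
Hunk 5: at line 1 remove [yfu,cssc] add [xncje] -> 5 lines: ngw kaph xncje bso hxyea
Hunk 6: at line 3 remove [bso] add [wcsln] -> 5 lines: ngw kaph xncje wcsln hxyea
Final line 5: hxyea

Answer: hxyea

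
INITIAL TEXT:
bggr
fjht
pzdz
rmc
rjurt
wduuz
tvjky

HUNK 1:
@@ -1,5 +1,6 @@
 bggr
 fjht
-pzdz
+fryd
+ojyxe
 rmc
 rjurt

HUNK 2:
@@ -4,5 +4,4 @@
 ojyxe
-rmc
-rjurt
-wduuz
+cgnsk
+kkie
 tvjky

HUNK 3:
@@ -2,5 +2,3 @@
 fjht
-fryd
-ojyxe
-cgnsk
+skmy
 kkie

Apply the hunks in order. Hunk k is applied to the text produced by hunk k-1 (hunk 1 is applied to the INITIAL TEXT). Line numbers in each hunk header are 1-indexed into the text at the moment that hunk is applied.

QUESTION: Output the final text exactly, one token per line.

Hunk 1: at line 1 remove [pzdz] add [fryd,ojyxe] -> 8 lines: bggr fjht fryd ojyxe rmc rjurt wduuz tvjky
Hunk 2: at line 4 remove [rmc,rjurt,wduuz] add [cgnsk,kkie] -> 7 lines: bggr fjht fryd ojyxe cgnsk kkie tvjky
Hunk 3: at line 2 remove [fryd,ojyxe,cgnsk] add [skmy] -> 5 lines: bggr fjht skmy kkie tvjky

Answer: bggr
fjht
skmy
kkie
tvjky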